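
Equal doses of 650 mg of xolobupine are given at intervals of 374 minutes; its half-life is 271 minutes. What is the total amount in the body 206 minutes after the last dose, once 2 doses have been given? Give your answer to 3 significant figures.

531 mg

The 2 doses were given 580, 206 minutes ago.
Total = 650·(1/2)^(580/271) + 650·(1/2)^(206/271)
      = 147.45 + 383.78 ≈ 531.23 mg.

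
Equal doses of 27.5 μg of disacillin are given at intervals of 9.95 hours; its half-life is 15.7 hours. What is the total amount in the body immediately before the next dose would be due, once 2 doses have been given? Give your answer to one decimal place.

29.1 μg

The 2 doses were given 19.9, 9.95 hours ago.
Total = 27.5·(1/2)^(19.9/15.7) + 27.5·(1/2)^(9.95/15.7)
      = 11.423 + 17.724 ≈ 29.146 μg.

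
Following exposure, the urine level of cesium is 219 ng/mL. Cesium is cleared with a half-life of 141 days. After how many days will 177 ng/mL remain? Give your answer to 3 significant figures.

Fraction remaining = 177/219 ≈ 0.80822.
n = log₂(219/177) = ln(1.2373)/ln 2 ≈ 0.30718 half-lives.
t = n × t½ = 0.30718 × 141 ≈ 43.313 days.

43.3 days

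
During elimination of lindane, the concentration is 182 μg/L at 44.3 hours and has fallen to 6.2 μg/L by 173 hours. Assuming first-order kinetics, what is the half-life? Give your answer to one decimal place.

26.4 hours

Over Δt = 173 − 44.3 = 128.7 hours, the level fell by a factor of 182/6.2 ≈ 29.355.
n = log₂(29.355) ≈ 4.8755 half-lives, so t½ = 128.7/4.8755 ≈ 26.397 hours.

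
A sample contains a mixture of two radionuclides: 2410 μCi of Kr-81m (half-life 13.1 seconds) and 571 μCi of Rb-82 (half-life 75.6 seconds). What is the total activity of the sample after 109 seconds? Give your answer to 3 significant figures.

218 μCi

Kr-81m: 2410 × (1/2)^(109/13.1) = 2410 × (1/2)^8.3206 ≈ 7.5381 μCi.
Rb-82: 571 × (1/2)^(109/75.6) = 571 × (1/2)^1.4418 ≈ 210.19 μCi.
Total = 7.5381 + 210.19 ≈ 217.73 μCi.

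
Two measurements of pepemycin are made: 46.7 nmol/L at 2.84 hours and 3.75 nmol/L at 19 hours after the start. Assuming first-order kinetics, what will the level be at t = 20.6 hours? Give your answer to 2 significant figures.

2.9 nmol/L

Over Δt = 19 − 2.84 = 16.16 hours, the level fell by a factor of 46.7/3.75 ≈ 12.453.
n = log₂(12.453) ≈ 3.6385 half-lives, so t½ = 16.16/3.6385 ≈ 4.4414 hours.
From t = 19 to t = 20.6: 3.75 × (1/2)^((20.6−19)/4.4414) ≈ 2.9214 nmol/L.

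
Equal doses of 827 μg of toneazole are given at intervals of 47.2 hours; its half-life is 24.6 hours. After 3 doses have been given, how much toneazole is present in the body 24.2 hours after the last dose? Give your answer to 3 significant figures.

The 3 doses were given 118.6, 71.4, 24.2 hours ago.
Total = 827·(1/2)^(118.6/24.6) + 827·(1/2)^(71.4/24.6) + 827·(1/2)^(24.2/24.6)
      = 29.255 + 110.61 + 418.19 ≈ 558.05 μg.

558 μg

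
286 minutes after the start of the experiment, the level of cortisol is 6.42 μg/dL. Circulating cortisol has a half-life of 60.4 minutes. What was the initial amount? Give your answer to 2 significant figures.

Number of half-lives elapsed: n = 286/60.4 ≈ 4.7351.
A₀ = A × 2^n = 6.42 × 2^4.7351 = 6.42 × 26.632 ≈ 170.98 μg/dL.

170 μg/dL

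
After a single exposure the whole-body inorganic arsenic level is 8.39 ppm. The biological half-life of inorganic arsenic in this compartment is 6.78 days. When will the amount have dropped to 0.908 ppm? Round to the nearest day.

Fraction remaining = 0.908/8.39 ≈ 0.10822.
n = log₂(8.39/0.908) = ln(9.2401)/ln 2 ≈ 3.2079 half-lives.
t = n × t½ = 3.2079 × 6.78 ≈ 21.75 days.

22 days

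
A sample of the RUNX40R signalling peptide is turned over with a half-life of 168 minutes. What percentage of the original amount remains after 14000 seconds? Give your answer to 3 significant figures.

38.2%

14000 seconds = 233.333 minutes.
n = 233.333/168 ≈ 1.3889 half-lives.
Fraction remaining = (1/2)^1.3889 ≈ 0.38186, i.e. 38.186%.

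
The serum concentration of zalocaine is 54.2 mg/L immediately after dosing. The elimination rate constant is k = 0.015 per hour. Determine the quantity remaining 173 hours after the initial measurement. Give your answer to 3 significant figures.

t½ = ln 2 / k = 0.69315 / 0.015 ≈ 46.21 hours.
Number of half-lives: n = 173/46.21 ≈ 3.7438.
Remaining = 54.2 × (1/2)^3.7438 = 54.2 × 0.074646 ≈ 4.0458 mg/L.

4.05 mg/L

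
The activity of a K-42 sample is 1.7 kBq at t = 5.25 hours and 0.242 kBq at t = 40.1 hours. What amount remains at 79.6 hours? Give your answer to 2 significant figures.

0.027 kBq

Over Δt = 40.1 − 5.25 = 34.85 hours, the level fell by a factor of 1.7/0.242 ≈ 7.0248.
n = log₂(7.0248) ≈ 2.8125 half-lives, so t½ = 34.85/2.8125 ≈ 12.391 hours.
From t = 40.1 to t = 79.6: 0.242 × (1/2)^((79.6−40.1)/12.391) ≈ 0.026559 kBq.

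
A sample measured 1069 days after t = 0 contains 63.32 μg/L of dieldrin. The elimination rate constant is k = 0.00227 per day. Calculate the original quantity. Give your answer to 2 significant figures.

t½ = ln 2 / k = 0.69315 / 0.00227 ≈ 305.35 days.
Number of half-lives elapsed: n = 1069/305.35 ≈ 3.5009.
A₀ = A × 2^n = 63.32 × 2^3.5009 = 63.32 × 11.321 ≈ 716.82 μg/L.

720 μg/L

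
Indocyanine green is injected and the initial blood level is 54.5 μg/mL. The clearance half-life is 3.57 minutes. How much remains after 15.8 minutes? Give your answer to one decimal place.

Number of half-lives: n = 15.8/3.57 ≈ 4.4258.
Remaining = 54.5 × (1/2)^4.4258 = 54.5 × 0.046528 ≈ 2.5358 μg/mL.

2.5 μg/mL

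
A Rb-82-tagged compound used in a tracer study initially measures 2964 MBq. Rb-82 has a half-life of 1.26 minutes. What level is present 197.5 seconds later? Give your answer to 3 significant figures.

Convert the elapsed time: 197.5 seconds = 3.29167 minutes.
Number of half-lives: n = 3.29167/1.26 ≈ 2.6124.
Remaining = 2964 × (1/2)^2.6124 = 2964 × 0.16352 ≈ 484.68 MBq.

485 MBq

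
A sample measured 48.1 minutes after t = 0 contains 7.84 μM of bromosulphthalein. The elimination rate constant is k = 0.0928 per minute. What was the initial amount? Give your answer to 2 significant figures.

t½ = ln 2 / k = 0.69315 / 0.0928 ≈ 7.4693 minutes.
Number of half-lives elapsed: n = 48.1/7.4693 ≈ 6.4397.
A₀ = A × 2^n = 7.84 × 2^6.4397 = 7.84 × 86.806 ≈ 680.56 μM.

680 μM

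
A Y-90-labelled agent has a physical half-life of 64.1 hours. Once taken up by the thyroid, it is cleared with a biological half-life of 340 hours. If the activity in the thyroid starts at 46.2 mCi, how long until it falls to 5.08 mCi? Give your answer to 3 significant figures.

172 hours

1/t_eff = 1/t_phys + 1/t_biol = 1/64.1 + 1/340 = 0.018542 per hour.
t_eff = 64.1 × 340 / (64.1 + 340) ≈ 53.932 hours.
n = log₂(46.2/5.08) ≈ 3.185; t = 3.185 × 53.932 ≈ 171.77 hours.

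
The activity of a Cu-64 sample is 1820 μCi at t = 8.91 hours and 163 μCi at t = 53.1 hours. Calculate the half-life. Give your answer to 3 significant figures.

Over Δt = 53.1 − 8.91 = 44.19 hours, the level fell by a factor of 1820/163 ≈ 11.166.
n = log₂(11.166) ≈ 3.481 half-lives, so t½ = 44.19/3.481 ≈ 12.695 hours.

12.7 hours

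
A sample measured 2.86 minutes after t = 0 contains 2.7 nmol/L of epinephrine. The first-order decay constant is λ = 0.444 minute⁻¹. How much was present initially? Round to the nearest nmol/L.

t½ = ln 2 / λ = 0.69315 / 0.444 ≈ 1.5611 minutes.
Number of half-lives elapsed: n = 2.86/1.5611 ≈ 1.832.
A₀ = A × 2^n = 2.7 × 2^1.832 = 2.7 × 3.5603 ≈ 9.6128 nmol/L.

10 nmol/L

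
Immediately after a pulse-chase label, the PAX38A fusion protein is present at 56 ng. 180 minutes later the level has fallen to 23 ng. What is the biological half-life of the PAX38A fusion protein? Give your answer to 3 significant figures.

140 minutes

A/A₀ = 23/56 ≈ 0.41071.
n = log₂(2.4348) ≈ 1.2838 half-lives elapsed in 180 minutes.
t½ = 180/1.2838 ≈ 140.21 minutes.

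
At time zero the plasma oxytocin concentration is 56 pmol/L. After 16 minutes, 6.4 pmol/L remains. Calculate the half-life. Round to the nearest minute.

A/A₀ = 6.4/56 ≈ 0.11429.
n = log₂(8.75) ≈ 3.1293 half-lives elapsed in 16 minutes.
t½ = 16/3.1293 ≈ 5.113 minutes.

5 minutes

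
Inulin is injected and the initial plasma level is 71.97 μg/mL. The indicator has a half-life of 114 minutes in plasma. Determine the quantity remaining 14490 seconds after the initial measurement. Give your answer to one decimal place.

16.6 μg/mL

Convert the elapsed time: 14490 seconds = 241.5 minutes.
Number of half-lives: n = 241.5/114 ≈ 2.1184.
Remaining = 71.97 × (1/2)^2.1184 = 71.97 × 0.2303 ≈ 16.575 μg/mL.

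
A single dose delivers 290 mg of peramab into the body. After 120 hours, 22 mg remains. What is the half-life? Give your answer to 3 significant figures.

A/A₀ = 22/290 ≈ 0.075862.
n = log₂(13.182) ≈ 3.7205 half-lives elapsed in 120 hours.
t½ = 120/3.7205 ≈ 32.254 hours.

32.3 hours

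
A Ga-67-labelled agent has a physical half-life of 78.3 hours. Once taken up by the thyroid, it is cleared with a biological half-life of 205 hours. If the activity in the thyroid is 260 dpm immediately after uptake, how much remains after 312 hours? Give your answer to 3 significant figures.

5.72 dpm

1/t_eff = 1/t_phys + 1/t_biol = 1/78.3 + 1/205 = 0.017649 per hour.
t_eff = 78.3 × 205 / (78.3 + 205) ≈ 56.659 hours.
Remaining = 260 × (1/2)^(312/56.659) = 260 × (1/2)^5.5066 ≈ 5.7189 dpm.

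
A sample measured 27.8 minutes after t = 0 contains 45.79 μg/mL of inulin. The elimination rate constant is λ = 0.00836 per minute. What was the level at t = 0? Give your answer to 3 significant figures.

t½ = ln 2 / λ = 0.69315 / 0.00836 ≈ 82.912 minutes.
Number of half-lives elapsed: n = 27.8/82.912 ≈ 0.33529.
A₀ = A × 2^n = 45.79 × 2^0.33529 = 45.79 × 1.2616 ≈ 57.77 μg/mL.

57.8 μg/mL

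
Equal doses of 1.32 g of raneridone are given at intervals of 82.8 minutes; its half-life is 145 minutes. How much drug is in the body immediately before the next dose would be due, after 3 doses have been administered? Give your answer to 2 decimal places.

The 3 doses were given 248.4, 165.6, 82.8 minutes ago.
Total = 1.32·(1/2)^(248.4/145) + 1.32·(1/2)^(165.6/145) + 1.32·(1/2)^(82.8/145)
      = 0.4026 + 0.5981 + 0.88854 ≈ 1.8892 g.

1.89 g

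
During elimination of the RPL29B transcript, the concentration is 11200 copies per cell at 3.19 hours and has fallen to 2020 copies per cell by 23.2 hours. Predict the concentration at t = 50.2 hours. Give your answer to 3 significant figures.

Over Δt = 23.2 − 3.19 = 20.01 hours, the level fell by a factor of 11200/2020 ≈ 5.5446.
n = log₂(5.5446) ≈ 2.4711 half-lives, so t½ = 20.01/2.4711 ≈ 8.0977 hours.
From t = 23.2 to t = 50.2: 2020 × (1/2)^((50.2−23.2)/8.0977) ≈ 200.28 copies per cell.

200 copies per cell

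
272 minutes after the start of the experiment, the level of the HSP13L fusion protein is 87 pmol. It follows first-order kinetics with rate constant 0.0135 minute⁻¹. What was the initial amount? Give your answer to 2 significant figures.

t½ = ln 2 / λ = 0.69315 / 0.0135 ≈ 51.344 minutes.
Number of half-lives elapsed: n = 272/51.344 ≈ 5.2976.
A₀ = A × 2^n = 87 × 2^5.2976 = 87 × 39.33 ≈ 3421.8 pmol.

3400 pmol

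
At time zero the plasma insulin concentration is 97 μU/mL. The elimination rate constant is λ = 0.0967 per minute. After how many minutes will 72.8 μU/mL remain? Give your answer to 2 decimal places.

t½ = ln 2 / λ = 0.69315 / 0.0967 ≈ 7.168 minutes.
Fraction remaining = 72.8/97 ≈ 0.75052.
n = log₂(97/72.8) = ln(1.3324)/ln 2 ≈ 0.41405 half-lives.
t = n × t½ = 0.41405 × 7.168 ≈ 2.9679 minutes.

2.97 minutes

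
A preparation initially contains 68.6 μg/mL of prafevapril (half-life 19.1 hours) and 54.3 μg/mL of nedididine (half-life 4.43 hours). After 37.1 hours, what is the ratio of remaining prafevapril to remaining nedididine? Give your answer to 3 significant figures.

prafevapril: 68.6 × (1/2)^(37.1/19.1) = 68.6 × (1/2)^1.9424 ≈ 17.848 μg/mL.
nedididine: 54.3 × (1/2)^(37.1/4.43) = 54.3 × (1/2)^8.3747 ≈ 0.16359 μg/mL.
Ratio ≈ 17.848 / 0.16359 ≈ 109.1.

109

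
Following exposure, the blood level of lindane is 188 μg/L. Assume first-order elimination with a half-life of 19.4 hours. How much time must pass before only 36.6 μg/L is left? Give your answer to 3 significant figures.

Fraction remaining = 36.6/188 ≈ 0.19468.
n = log₂(188/36.6) = ln(5.1366)/ln 2 ≈ 2.3608 half-lives.
t = n × t½ = 2.3608 × 19.4 ≈ 45.8 hours.

45.8 hours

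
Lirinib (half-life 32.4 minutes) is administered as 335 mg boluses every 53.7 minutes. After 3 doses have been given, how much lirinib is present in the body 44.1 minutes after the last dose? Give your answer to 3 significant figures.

185 mg

The 3 doses were given 151.5, 97.8, 44.1 minutes ago.
Total = 335·(1/2)^(151.5/32.4) + 335·(1/2)^(97.8/32.4) + 335·(1/2)^(44.1/32.4)
      = 13.105 + 41.341 + 130.41 ≈ 184.86 mg.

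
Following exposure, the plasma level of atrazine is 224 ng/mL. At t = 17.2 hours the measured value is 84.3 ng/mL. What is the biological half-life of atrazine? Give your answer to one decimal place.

A/A₀ = 84.3/224 ≈ 0.37634.
n = log₂(2.6572) ≈ 1.4099 half-lives elapsed in 17.2 hours.
t½ = 17.2/1.4099 ≈ 12.199 hours.

12.2 hours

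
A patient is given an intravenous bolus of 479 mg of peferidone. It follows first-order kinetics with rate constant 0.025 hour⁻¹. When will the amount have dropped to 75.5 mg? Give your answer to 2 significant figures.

t½ = ln 2 / k = 0.69315 / 0.025 ≈ 27.726 hours.
Fraction remaining = 75.5/479 ≈ 0.15762.
n = log₂(479/75.5) = ln(6.3444)/ln 2 ≈ 2.6655 half-lives.
t = n × t½ = 2.6655 × 27.726 ≈ 73.903 hours.

74 hours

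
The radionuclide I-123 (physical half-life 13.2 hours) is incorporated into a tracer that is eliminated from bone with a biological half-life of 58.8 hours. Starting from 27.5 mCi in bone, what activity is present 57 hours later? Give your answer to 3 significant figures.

1/t_eff = 1/t_phys + 1/t_biol = 1/13.2 + 1/58.8 = 0.092764 per hour.
t_eff = 13.2 × 58.8 / (13.2 + 58.8) ≈ 10.78 hours.
Remaining = 27.5 × (1/2)^(57/10.78) = 27.5 × (1/2)^5.2876 ≈ 0.70407 mCi.

0.704 mCi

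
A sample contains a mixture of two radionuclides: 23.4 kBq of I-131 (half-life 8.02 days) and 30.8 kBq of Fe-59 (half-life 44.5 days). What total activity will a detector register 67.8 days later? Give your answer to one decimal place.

I-131: 23.4 × (1/2)^(67.8/8.02) = 23.4 × (1/2)^8.4539 ≈ 0.066734 kBq.
Fe-59: 30.8 × (1/2)^(67.8/44.5) = 30.8 × (1/2)^1.5236 ≈ 10.713 kBq.
Total = 0.066734 + 10.713 ≈ 10.78 kBq.

10.8 kBq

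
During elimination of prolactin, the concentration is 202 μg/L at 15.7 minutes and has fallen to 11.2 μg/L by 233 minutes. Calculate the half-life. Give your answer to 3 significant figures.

52.1 minutes

Over Δt = 233 − 15.7 = 217.3 minutes, the level fell by a factor of 202/11.2 ≈ 18.036.
n = log₂(18.036) ≈ 4.1728 half-lives, so t½ = 217.3/4.1728 ≈ 52.076 minutes.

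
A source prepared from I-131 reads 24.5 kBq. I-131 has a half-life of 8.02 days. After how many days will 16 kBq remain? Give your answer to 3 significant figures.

Fraction remaining = 16/24.5 ≈ 0.65306.
n = log₂(24.5/16) = ln(1.5312)/ln 2 ≈ 0.61471 half-lives.
t = n × t½ = 0.61471 × 8.02 ≈ 4.93 days.

4.93 days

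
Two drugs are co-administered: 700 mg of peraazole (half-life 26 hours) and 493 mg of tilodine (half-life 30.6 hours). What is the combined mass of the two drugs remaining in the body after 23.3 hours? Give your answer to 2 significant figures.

670 mg

peraazole: 700 × (1/2)^(23.3/26) = 700 × (1/2)^0.89615 ≈ 376.12 mg.
tilodine: 493 × (1/2)^(23.3/30.6) = 493 × (1/2)^0.76144 ≈ 290.82 mg.
Total = 376.12 + 290.82 ≈ 666.95 mg.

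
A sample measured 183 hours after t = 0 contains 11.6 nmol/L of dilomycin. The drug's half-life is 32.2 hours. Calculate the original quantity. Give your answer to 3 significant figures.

Number of half-lives elapsed: n = 183/32.2 ≈ 5.6832.
A₀ = A × 2^n = 11.6 × 2^5.6832 = 11.6 × 51.383 ≈ 596.05 nmol/L.

596 nmol/L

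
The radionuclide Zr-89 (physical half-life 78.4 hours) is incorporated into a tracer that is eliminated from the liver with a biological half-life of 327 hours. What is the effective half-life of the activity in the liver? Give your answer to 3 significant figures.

1/t_eff = 1/t_phys + 1/t_biol = 1/78.4 + 1/327 = 0.015813 per hour.
t_eff = 78.4 × 327 / (78.4 + 327) ≈ 63.238 hours.

63.2 hours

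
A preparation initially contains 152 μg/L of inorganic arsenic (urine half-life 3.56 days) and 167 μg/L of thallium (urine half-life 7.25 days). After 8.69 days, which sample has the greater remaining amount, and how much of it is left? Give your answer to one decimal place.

thallium, 72.8 μg/L

inorganic arsenic: 152 × (1/2)^2.441 ≈ 27.991 μg/L.
thallium: 167 × (1/2)^1.1986 ≈ 72.761 μg/L.
Thallium has more remaining, at ≈ 72.761 μg/L.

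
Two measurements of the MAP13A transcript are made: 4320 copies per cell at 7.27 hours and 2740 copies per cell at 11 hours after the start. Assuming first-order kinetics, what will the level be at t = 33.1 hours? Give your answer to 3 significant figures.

185 copies per cell

Over Δt = 11 − 7.27 = 3.73 hours, the level fell by a factor of 4320/2740 ≈ 1.5766.
n = log₂(1.5766) ≈ 0.65686 half-lives, so t½ = 3.73/0.65686 ≈ 5.6786 hours.
From t = 11 to t = 33.1: 2740 × (1/2)^((33.1−11)/5.6786) ≈ 184.58 copies per cell.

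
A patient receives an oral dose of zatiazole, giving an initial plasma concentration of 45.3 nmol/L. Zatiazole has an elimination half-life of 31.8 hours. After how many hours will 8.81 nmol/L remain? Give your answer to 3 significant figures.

75.1 hours

Fraction remaining = 8.81/45.3 ≈ 0.19448.
n = log₂(45.3/8.81) = ln(5.1419)/ln 2 ≈ 2.3623 half-lives.
t = n × t½ = 2.3623 × 31.8 ≈ 75.121 hours.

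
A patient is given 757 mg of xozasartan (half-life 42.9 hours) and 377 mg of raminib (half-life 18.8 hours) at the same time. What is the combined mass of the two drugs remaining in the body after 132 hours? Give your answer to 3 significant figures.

92.6 mg

xozasartan: 757 × (1/2)^(132/42.9) = 757 × (1/2)^3.0769 ≈ 89.712 mg.
raminib: 377 × (1/2)^(132/18.8) = 377 × (1/2)^7.0213 ≈ 2.9022 mg.
Total = 89.712 + 2.9022 ≈ 92.614 mg.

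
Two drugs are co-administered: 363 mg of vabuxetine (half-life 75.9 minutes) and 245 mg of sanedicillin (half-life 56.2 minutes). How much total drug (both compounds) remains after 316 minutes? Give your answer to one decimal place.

vabuxetine: 363 × (1/2)^(316/75.9) = 363 × (1/2)^4.1634 ≈ 20.258 mg.
sanedicillin: 245 × (1/2)^(316/56.2) = 245 × (1/2)^5.6228 ≈ 4.9721 mg.
Total = 20.258 + 4.9721 ≈ 25.231 mg.

25.2 mg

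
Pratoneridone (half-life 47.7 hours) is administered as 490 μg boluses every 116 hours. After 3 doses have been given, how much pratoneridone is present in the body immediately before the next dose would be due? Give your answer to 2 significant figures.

The 3 doses were given 348, 232, 116 hours ago.
Total = 490·(1/2)^(348/47.7) + 490·(1/2)^(232/47.7) + 490·(1/2)^(116/47.7)
      = 3.1189 + 16.829 + 90.81 ≈ 110.76 μg.

110 μg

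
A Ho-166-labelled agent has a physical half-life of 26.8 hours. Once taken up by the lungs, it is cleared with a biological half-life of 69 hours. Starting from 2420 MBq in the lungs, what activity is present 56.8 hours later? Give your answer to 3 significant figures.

315 MBq

1/t_eff = 1/t_phys + 1/t_biol = 1/26.8 + 1/69 = 0.051806 per hour.
t_eff = 26.8 × 69 / (26.8 + 69) ≈ 19.303 hours.
Remaining = 2420 × (1/2)^(56.8/19.303) = 2420 × (1/2)^2.9426 ≈ 314.78 MBq.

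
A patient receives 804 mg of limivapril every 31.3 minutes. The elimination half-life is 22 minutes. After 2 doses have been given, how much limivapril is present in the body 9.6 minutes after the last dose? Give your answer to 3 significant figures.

816 mg

The 2 doses were given 40.9, 9.6 minutes ago.
Total = 804·(1/2)^(40.9/22) + 804·(1/2)^(9.6/22)
      = 221.62 + 594.15 ≈ 815.77 mg.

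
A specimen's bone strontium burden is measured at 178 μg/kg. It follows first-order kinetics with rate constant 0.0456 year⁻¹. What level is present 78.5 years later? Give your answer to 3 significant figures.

t½ = ln 2 / k = 0.69315 / 0.0456 ≈ 15.201 years.
Number of half-lives: n = 78.5/15.201 ≈ 5.1643.
Remaining = 178 × (1/2)^5.1643 = 178 × 0.027887 ≈ 4.9639 μg/kg.

4.96 μg/kg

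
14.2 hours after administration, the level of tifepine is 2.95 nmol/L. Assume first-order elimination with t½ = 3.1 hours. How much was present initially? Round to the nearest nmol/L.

71 nmol/L

Number of half-lives elapsed: n = 14.2/3.1 ≈ 4.5806.
A₀ = A × 2^n = 2.95 × 2^4.5806 = 2.95 × 23.928 ≈ 70.588 nmol/L.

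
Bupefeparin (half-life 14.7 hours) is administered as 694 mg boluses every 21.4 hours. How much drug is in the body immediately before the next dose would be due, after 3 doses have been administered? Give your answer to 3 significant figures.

379 mg

The 3 doses were given 64.2, 42.8, 21.4 hours ago.
Total = 694·(1/2)^(64.2/14.7) + 694·(1/2)^(42.8/14.7) + 694·(1/2)^(21.4/14.7)
      = 33.625 + 92.234 + 253 ≈ 378.86 mg.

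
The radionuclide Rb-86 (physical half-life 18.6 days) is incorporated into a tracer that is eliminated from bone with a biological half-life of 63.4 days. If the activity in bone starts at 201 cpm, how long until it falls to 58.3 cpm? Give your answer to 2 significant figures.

1/t_eff = 1/t_phys + 1/t_biol = 1/18.6 + 1/63.4 = 0.069536 per day.
t_eff = 18.6 × 63.4 / (18.6 + 63.4) ≈ 14.381 days.
n = log₂(201/58.3) ≈ 1.7856; t = 1.7856 × 14.381 ≈ 25.679 days.

26 days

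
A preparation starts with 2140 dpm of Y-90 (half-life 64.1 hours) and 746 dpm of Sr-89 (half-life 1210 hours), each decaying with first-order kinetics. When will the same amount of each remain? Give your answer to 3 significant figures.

Set 2140·(1/2)^(t/64.1) = 746·(1/2)^(t/1210).
Taking log₂: log₂(2140/746) = t·(1/64.1 − 1/1210).
log₂(2.8686) = 1.5204; 1/64.1 − 1/1210 = 0.014774.
t = 1.5204 / 0.014774 ≈ 102.91 hours.

103 hours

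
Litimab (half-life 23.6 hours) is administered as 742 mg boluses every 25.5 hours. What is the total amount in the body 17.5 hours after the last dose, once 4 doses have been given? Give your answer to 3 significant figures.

The 4 doses were given 94, 68.5, 43, 17.5 hours ago.
Total = 742·(1/2)^(94/23.6) + 742·(1/2)^(68.5/23.6) + 742·(1/2)^(43/23.6) + 742·(1/2)^(17.5/23.6)
      = 46.923 + 99.232 + 209.85 + 443.8 ≈ 799.8 mg.

800 mg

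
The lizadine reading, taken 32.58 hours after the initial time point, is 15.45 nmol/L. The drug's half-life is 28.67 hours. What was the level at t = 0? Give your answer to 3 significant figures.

34.0 nmol/L

Number of half-lives elapsed: n = 32.58/28.67 ≈ 1.1364.
A₀ = A × 2^n = 15.45 × 2^1.1364 = 15.45 × 2.1983 ≈ 33.964 nmol/L.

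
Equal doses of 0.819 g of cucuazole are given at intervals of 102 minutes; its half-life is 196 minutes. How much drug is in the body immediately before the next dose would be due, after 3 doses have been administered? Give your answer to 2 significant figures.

The 3 doses were given 306, 204, 102 minutes ago.
Total = 0.819·(1/2)^(306/196) + 0.819·(1/2)^(204/196) + 0.819·(1/2)^(102/196)
      = 0.27753 + 0.39808 + 0.57099 ≈ 1.2466 g.

1.2 g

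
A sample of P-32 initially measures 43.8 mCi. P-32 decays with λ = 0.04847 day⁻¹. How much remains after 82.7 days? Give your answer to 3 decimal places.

t½ = ln 2 / λ = 0.69315 / 0.04847 ≈ 14.301 days.
Number of half-lives: n = 82.7/14.301 ≈ 5.783.
Remaining = 43.8 × (1/2)^5.783 = 43.8 × 0.018161 ≈ 0.79546 mCi.

0.795 mCi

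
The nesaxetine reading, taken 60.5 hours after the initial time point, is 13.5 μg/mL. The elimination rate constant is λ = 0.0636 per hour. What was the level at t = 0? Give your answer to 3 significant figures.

t½ = ln 2 / λ = 0.69315 / 0.0636 ≈ 10.899 hours.
Number of half-lives elapsed: n = 60.5/10.899 ≈ 5.5512.
A₀ = A × 2^n = 13.5 × 2^5.5512 = 13.5 × 46.89 ≈ 633.01 μg/mL.

633 μg/mL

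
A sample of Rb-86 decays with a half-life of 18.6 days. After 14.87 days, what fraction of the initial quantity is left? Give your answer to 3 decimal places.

0.575

n = 14.87/18.6 ≈ 0.79946 half-lives.
Fraction remaining = (1/2)^0.79946 ≈ 0.57456.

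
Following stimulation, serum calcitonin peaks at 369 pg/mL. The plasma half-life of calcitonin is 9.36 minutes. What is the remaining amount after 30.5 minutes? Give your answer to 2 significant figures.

39 pg/mL

Number of half-lives: n = 30.5/9.36 ≈ 3.2585.
Remaining = 369 × (1/2)^3.2585 = 369 × 0.10449 ≈ 38.557 pg/mL.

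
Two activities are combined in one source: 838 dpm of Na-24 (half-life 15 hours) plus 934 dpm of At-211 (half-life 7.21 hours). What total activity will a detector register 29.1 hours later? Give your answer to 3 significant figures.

275 dpm

Na-24: 838 × (1/2)^(29.1/15) = 838 × (1/2)^1.94 ≈ 218.4 dpm.
At-211: 934 × (1/2)^(29.1/7.21) = 934 × (1/2)^4.0361 ≈ 56.934 dpm.
Total = 218.4 + 56.934 ≈ 275.33 dpm.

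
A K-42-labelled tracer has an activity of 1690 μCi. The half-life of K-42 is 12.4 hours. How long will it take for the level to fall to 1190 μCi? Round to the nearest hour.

Fraction remaining = 1190/1690 ≈ 0.70414.
n = log₂(1690/1190) = ln(1.4202)/ln 2 ≈ 0.50606 half-lives.
t = n × t½ = 0.50606 × 12.4 ≈ 6.2752 hours.

6 hours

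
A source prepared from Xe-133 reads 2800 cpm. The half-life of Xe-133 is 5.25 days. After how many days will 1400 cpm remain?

1400/2800 = 1/2, so 1 half-life has elapsed.
t = 1 × 5.25 = 5.25 days.

5.25 days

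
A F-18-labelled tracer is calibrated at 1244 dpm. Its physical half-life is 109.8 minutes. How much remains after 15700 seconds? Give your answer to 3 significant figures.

Convert the elapsed time: 15700 seconds = 261.667 minutes.
Number of half-lives: n = 261.667/109.8 ≈ 2.3831.
Remaining = 1244 × (1/2)^2.3831 = 1244 × 0.19169 ≈ 238.47 dpm.

238 dpm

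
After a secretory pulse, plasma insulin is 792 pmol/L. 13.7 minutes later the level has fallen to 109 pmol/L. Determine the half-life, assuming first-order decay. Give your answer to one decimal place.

4.8 minutes

A/A₀ = 109/792 ≈ 0.13763.
n = log₂(7.2661) ≈ 2.8612 half-lives elapsed in 13.7 minutes.
t½ = 13.7/2.8612 ≈ 4.7882 minutes.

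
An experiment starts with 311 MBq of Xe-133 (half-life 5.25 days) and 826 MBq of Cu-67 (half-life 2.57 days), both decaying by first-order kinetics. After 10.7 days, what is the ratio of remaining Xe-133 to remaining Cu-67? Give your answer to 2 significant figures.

1.6

Xe-133: 311 × (1/2)^(10.7/5.25) = 311 × (1/2)^2.0381 ≈ 75.724 MBq.
Cu-67: 826 × (1/2)^(10.7/2.57) = 826 × (1/2)^4.1634 ≈ 46.096 MBq.
Ratio ≈ 75.724 / 46.096 ≈ 1.6427.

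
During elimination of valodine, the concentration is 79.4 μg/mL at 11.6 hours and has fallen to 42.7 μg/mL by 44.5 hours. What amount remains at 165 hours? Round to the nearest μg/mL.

4 μg/mL

Over Δt = 44.5 − 11.6 = 32.9 hours, the level fell by a factor of 79.4/42.7 ≈ 1.8595.
n = log₂(1.8595) ≈ 0.8949 half-lives, so t½ = 32.9/0.8949 ≈ 36.764 hours.
From t = 44.5 to t = 165: 42.7 × (1/2)^((165−44.5)/36.764) ≈ 4.403 μg/mL.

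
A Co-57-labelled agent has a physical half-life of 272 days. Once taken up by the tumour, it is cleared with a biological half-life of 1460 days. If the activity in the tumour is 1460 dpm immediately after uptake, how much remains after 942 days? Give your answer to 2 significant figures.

1/t_eff = 1/t_phys + 1/t_biol = 1/272 + 1/1460 = 0.0043614 per day.
t_eff = 272 × 1460 / (272 + 1460) ≈ 229.28 days.
Remaining = 1460 × (1/2)^(942/229.28) = 1460 × (1/2)^4.1084 ≈ 84.643 dpm.

85 dpm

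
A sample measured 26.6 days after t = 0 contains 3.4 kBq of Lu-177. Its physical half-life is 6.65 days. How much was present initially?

54.4 kBq

Number of half-lives elapsed: n = 26.6/6.65 ≈ 4.
A₀ = A × 2^n = 3.4 × 2^4 = 3.4 × 16 ≈ 54.4 kBq.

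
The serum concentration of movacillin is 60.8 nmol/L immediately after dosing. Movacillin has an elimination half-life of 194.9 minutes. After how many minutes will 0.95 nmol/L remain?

1169.4 minutes

0.95/60.8 = 1/64, so 6 half-lives have elapsed.
t = 6 × 194.9 = 1169.4 minutes.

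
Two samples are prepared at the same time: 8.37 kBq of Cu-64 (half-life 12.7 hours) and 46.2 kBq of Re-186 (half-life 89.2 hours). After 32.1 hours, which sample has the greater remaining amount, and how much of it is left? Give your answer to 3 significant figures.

Cu-64: 8.37 × (1/2)^2.5276 ≈ 1.4516 kBq.
Re-186: 46.2 × (1/2)^0.35987 ≈ 36.001 kBq.
Re-186 has more remaining, at ≈ 36.001 kBq.

Re-186, 36.0 kBq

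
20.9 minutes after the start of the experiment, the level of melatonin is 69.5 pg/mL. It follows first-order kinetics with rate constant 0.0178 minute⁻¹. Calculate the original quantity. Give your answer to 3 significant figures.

101 pg/mL

t½ = ln 2 / k = 0.69315 / 0.0178 ≈ 38.941 minutes.
Number of half-lives elapsed: n = 20.9/38.941 ≈ 0.53671.
A₀ = A × 2^n = 69.5 × 2^0.53671 = 69.5 × 1.4507 ≈ 100.82 pg/mL.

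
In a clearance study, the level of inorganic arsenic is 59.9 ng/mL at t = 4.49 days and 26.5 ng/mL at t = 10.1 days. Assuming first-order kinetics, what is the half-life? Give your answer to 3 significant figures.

Over Δt = 10.1 − 4.49 = 5.61 days, the level fell by a factor of 59.9/26.5 ≈ 2.2604.
n = log₂(2.2604) ≈ 1.1766 half-lives, so t½ = 5.61/1.1766 ≈ 4.7681 days.

4.77 days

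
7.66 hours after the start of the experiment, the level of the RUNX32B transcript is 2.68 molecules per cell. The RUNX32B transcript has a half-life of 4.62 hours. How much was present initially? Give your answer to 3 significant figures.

8.46 molecules per cell

Number of half-lives elapsed: n = 7.66/4.62 ≈ 1.658.
A₀ = A × 2^n = 2.68 × 2^1.658 = 2.68 × 3.1558 ≈ 8.4576 molecules per cell.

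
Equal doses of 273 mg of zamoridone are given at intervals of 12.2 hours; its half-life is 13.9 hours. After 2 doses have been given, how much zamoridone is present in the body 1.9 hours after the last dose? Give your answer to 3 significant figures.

The 2 doses were given 14.1, 1.9 hours ago.
Total = 273·(1/2)^(14.1/13.9) + 273·(1/2)^(1.9/13.9)
      = 135.15 + 248.32 ≈ 383.47 mg.

383 mg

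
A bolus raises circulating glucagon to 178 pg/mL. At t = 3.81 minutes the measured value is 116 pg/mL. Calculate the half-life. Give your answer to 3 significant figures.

A/A₀ = 116/178 ≈ 0.65169.
n = log₂(1.5345) ≈ 0.61775 half-lives elapsed in 3.81 minutes.
t½ = 3.81/0.61775 ≈ 6.1675 minutes.

6.17 minutes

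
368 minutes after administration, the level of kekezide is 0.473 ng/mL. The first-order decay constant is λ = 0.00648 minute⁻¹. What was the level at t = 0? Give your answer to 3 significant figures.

t½ = ln 2 / λ = 0.69315 / 0.00648 ≈ 106.97 minutes.
Number of half-lives elapsed: n = 368/106.97 ≈ 3.4403.
A₀ = A × 2^n = 0.473 × 2^3.4403 = 0.473 × 10.855 ≈ 5.1345 ng/mL.

5.13 ng/mL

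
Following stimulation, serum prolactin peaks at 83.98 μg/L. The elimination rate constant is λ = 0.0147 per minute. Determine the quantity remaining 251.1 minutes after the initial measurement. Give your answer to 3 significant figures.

t½ = ln 2 / λ = 0.69315 / 0.0147 ≈ 47.153 minutes.
Number of half-lives: n = 251.1/47.153 ≈ 5.3252.
Remaining = 83.98 × (1/2)^5.3252 = 83.98 × 0.024943 ≈ 2.0947 μg/L.

2.09 μg/L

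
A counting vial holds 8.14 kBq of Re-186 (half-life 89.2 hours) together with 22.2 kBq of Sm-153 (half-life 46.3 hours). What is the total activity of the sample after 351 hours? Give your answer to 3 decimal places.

0.648 kBq

Re-186: 8.14 × (1/2)^(351/89.2) = 8.14 × (1/2)^3.935 ≈ 0.5322 kBq.
Sm-153: 22.2 × (1/2)^(351/46.3) = 22.2 × (1/2)^7.581 ≈ 0.11594 kBq.
Total = 0.5322 + 0.11594 ≈ 0.64815 kBq.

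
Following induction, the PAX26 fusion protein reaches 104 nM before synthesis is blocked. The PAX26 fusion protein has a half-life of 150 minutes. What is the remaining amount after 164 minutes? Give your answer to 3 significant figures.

Number of half-lives: n = 164/150 ≈ 1.0933.
Remaining = 104 × (1/2)^1.0933 = 104 × 0.46868 ≈ 48.742 nM.

48.7 nM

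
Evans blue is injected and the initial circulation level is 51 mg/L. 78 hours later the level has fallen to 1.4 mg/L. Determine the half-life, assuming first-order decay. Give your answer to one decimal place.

A/A₀ = 1.4/51 ≈ 0.027451.
n = log₂(36.429) ≈ 5.187 half-lives elapsed in 78 hours.
t½ = 78/5.187 ≈ 15.038 hours.

15.0 hours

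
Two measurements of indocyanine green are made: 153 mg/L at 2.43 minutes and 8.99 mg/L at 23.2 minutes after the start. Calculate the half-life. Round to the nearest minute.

Over Δt = 23.2 − 2.43 = 20.77 minutes, the level fell by a factor of 153/8.99 ≈ 17.019.
n = log₂(17.019) ≈ 4.0891 half-lives, so t½ = 20.77/4.0891 ≈ 5.0794 minutes.

5 minutes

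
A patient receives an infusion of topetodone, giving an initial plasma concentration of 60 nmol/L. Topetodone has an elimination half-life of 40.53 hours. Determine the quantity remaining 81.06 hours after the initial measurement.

Elapsed time is 2 half-lives (81.06/40.53).
Each half-life halves the amount: 60 × (1/2)^2 = 60/4 = 15 nmol/L.

15 nmol/L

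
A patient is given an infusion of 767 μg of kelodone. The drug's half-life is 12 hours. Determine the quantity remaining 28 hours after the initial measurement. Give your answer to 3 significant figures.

152 μg

Number of half-lives: n = 28/12 ≈ 2.3333.
Remaining = 767 × (1/2)^2.3333 = 767 × 0.19843 ≈ 152.19 μg.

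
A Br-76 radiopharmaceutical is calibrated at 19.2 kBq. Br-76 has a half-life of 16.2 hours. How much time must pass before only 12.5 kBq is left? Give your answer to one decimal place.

10.0 hours

Fraction remaining = 12.5/19.2 ≈ 0.65104.
n = log₂(19.2/12.5) = ln(1.536)/ln 2 ≈ 0.61918 half-lives.
t = n × t½ = 0.61918 × 16.2 ≈ 10.031 hours.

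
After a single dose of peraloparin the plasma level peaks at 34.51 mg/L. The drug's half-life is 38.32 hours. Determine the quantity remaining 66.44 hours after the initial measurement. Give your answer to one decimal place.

Number of half-lives: n = 66.44/38.32 ≈ 1.7338.
Remaining = 34.51 × (1/2)^1.7338 = 34.51 × 0.30065 ≈ 10.376 mg/L.

10.4 mg/L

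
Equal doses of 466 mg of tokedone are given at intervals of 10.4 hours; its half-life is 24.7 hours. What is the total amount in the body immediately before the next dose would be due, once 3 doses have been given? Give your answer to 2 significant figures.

800 mg

The 3 doses were given 31.2, 20.8, 10.4 hours ago.
Total = 466·(1/2)^(31.2/24.7) + 466·(1/2)^(20.8/24.7) + 466·(1/2)^(10.4/24.7)
      = 194.15 + 259.95 + 348.05 ≈ 802.14 mg.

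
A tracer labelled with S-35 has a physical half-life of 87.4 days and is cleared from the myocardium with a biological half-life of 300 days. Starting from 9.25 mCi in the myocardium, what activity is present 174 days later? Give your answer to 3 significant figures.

1.56 mCi

1/t_eff = 1/t_phys + 1/t_biol = 1/87.4 + 1/300 = 0.014775 per day.
t_eff = 87.4 × 300 / (87.4 + 300) ≈ 67.682 days.
Remaining = 9.25 × (1/2)^(174/67.682) = 9.25 × (1/2)^2.5708 ≈ 1.5568 mCi.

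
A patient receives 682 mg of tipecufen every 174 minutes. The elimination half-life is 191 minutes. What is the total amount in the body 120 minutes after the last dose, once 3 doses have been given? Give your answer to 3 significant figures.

The 3 doses were given 468, 294, 120 minutes ago.
Total = 682·(1/2)^(468/191) + 682·(1/2)^(294/191) + 682·(1/2)^(120/191)
      = 124.79 + 234.65 + 441.22 ≈ 800.66 mg.

801 mg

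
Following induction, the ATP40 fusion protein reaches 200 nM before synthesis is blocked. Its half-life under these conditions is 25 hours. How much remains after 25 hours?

Elapsed time is 1 half-life (25/25).
Each half-life halves the amount: 200 × (1/2)^1 = 200/2 = 100 nM.

100 nM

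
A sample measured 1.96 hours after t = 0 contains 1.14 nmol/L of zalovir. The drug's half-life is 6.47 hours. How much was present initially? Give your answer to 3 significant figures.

Number of half-lives elapsed: n = 1.96/6.47 ≈ 0.30294.
A₀ = A × 2^n = 1.14 × 2^0.30294 = 1.14 × 1.2337 ≈ 1.4064 nmol/L.

1.41 nmol/L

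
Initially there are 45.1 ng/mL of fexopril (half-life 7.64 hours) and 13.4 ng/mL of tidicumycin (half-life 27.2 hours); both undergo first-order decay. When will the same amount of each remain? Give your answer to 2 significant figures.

Set 45.1·(1/2)^(t/7.64) = 13.4·(1/2)^(t/27.2).
Taking log₂: log₂(45.1/13.4) = t·(1/7.64 − 1/27.2).
log₂(3.3657) = 1.7509; 1/7.64 − 1/27.2 = 0.094125.
t = 1.7509 / 0.094125 ≈ 18.602 hours.

19 hours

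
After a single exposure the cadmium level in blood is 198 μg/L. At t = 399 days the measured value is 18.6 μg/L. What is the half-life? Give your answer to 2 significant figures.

120 days

A/A₀ = 18.6/198 ≈ 0.093939.
n = log₂(10.645) ≈ 3.4121 half-lives elapsed in 399 days.
t½ = 399/3.4121 ≈ 116.94 days.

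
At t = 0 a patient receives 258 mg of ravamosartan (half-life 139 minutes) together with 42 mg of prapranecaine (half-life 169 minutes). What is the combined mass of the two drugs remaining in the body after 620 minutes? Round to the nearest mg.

ravamosartan: 258 × (1/2)^(620/139) = 258 × (1/2)^4.4604 ≈ 11.719 mg.
prapranecaine: 42 × (1/2)^(620/169) = 42 × (1/2)^3.6686 ≈ 3.3028 mg.
Total = 11.719 + 3.3028 ≈ 15.022 mg.

15 mg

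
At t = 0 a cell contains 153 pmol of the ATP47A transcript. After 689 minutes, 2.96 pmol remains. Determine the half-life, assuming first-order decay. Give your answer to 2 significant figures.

120 minutes

A/A₀ = 2.96/153 ≈ 0.019346.
n = log₂(51.689) ≈ 5.6918 half-lives elapsed in 689 minutes.
t½ = 689/5.6918 ≈ 121.05 minutes.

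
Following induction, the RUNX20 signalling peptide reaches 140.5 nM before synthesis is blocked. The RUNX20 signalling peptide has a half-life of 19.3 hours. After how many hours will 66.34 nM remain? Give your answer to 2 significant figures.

21 hours

Fraction remaining = 66.34/140.5 ≈ 0.47217.
n = log₂(140.5/66.34) = ln(2.1179)/ln 2 ≈ 1.0826 half-lives.
t = n × t½ = 1.0826 × 19.3 ≈ 20.895 hours.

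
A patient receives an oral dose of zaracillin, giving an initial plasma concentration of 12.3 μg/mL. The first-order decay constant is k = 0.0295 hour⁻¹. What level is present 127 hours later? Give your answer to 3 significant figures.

t½ = ln 2 / k = 0.69315 / 0.0295 ≈ 23.497 hours.
Number of half-lives: n = 127/23.497 ≈ 5.4051.
Remaining = 12.3 × (1/2)^5.4051 = 12.3 × 0.0236 ≈ 0.29028 μg/mL.

0.290 μg/mL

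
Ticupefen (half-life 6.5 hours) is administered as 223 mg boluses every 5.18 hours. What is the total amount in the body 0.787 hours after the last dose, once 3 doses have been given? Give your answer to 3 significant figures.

The 3 doses were given 11.147, 5.967, 0.787 hours ago.
Total = 223·(1/2)^(11.147/6.5) + 223·(1/2)^(5.967/6.5) + 223·(1/2)^(0.787/6.5)
      = 67.93 + 118.02 + 205.05 ≈ 391 mg.

391 mg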